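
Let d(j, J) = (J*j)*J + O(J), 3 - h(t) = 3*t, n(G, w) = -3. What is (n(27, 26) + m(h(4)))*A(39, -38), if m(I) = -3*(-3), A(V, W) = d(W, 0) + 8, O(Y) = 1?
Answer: 54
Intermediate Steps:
h(t) = 3 - 3*t
d(j, J) = 1 + j*J² (d(j, J) = (J*j)*J + 1 = j*J² + 1 = 1 + j*J²)
A(V, W) = 9 (A(V, W) = (1 + W*0²) + 8 = (1 + W*0) + 8 = (1 + 0) + 8 = 1 + 8 = 9)
m(I) = 9
(n(27, 26) + m(h(4)))*A(39, -38) = (-3 + 9)*9 = 6*9 = 54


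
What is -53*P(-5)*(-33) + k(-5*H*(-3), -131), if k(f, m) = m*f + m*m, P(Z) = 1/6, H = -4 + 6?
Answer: 27045/2 ≈ 13523.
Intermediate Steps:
H = 2
P(Z) = ⅙
k(f, m) = m² + f*m (k(f, m) = f*m + m² = m² + f*m)
-53*P(-5)*(-33) + k(-5*H*(-3), -131) = -53*⅙*(-33) - 131*(-5*2*(-3) - 131) = -53/6*(-33) - 131*(-10*(-3) - 131) = 583/2 - 131*(30 - 131) = 583/2 - 131*(-101) = 583/2 + 13231 = 27045/2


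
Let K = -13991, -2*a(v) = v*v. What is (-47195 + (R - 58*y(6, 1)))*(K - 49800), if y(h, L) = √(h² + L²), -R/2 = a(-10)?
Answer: 3004237145 + 3699878*√37 ≈ 3.0267e+9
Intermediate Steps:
a(v) = -v²/2 (a(v) = -v*v/2 = -v²/2)
R = 100 (R = -(-1)*(-10)² = -(-1)*100 = -2*(-50) = 100)
y(h, L) = √(L² + h²)
(-47195 + (R - 58*y(6, 1)))*(K - 49800) = (-47195 + (100 - 58*√(1² + 6²)))*(-13991 - 49800) = (-47195 + (100 - 58*√(1 + 36)))*(-63791) = (-47195 + (100 - 58*√37))*(-63791) = (-47095 - 58*√37)*(-63791) = 3004237145 + 3699878*√37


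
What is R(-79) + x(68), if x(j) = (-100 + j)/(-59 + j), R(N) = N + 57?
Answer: -230/9 ≈ -25.556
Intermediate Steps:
R(N) = 57 + N
x(j) = (-100 + j)/(-59 + j)
R(-79) + x(68) = (57 - 79) + (-100 + 68)/(-59 + 68) = -22 - 32/9 = -230/9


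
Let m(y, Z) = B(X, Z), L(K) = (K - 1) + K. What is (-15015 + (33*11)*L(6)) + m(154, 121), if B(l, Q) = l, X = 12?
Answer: -11010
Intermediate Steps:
L(K) = -1 + 2*K (L(K) = (-1 + K) + K = -1 + 2*K)
m(y, Z) = 12
(-15015 + (33*11)*L(6)) + m(154, 121) = (-15015 + (33*11)*(-1 + 2*6)) + 12 = (-15015 + 363*(-1 + 12)) + 12 = (-15015 + 363*11) + 12 = (-15015 + 3993) + 12 = -11022 + 12 = -11010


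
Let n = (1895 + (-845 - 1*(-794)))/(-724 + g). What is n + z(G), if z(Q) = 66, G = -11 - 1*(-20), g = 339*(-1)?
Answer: 68314/1063 ≈ 64.265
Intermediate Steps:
g = -339
G = 9 (G = -11 + 20 = 9)
n = -1844/1063 (n = (1895 + (-845 - 1*(-794)))/(-724 - 339) = (1895 + (-845 + 794))/(-1063) = (1895 - 51)*(-1/1063) = 1844*(-1/1063) = -1844/1063 ≈ -1.7347)
n + z(G) = -1844/1063 + 66 = 68314/1063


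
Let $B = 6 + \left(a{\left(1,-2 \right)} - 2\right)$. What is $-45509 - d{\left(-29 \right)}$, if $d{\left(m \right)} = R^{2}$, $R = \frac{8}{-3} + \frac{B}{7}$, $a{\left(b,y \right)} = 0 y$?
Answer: $- \frac{20071405}{441} \approx -45513.0$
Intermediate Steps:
$a{\left(b,y \right)} = 0$
$B = 4$ ($B = 6 + \left(0 - 2\right) = 6 - 2 = 4$)
$R = - \frac{44}{21}$ ($R = \frac{8}{-3} + \frac{4}{7} = 8 \left(- \frac{1}{3}\right) + 4 \cdot \frac{1}{7} = - \frac{8}{3} + \frac{4}{7} = - \frac{44}{21} \approx -2.0952$)
$d{\left(m \right)} = \frac{1936}{441}$ ($d{\left(m \right)} = \left(- \frac{44}{21}\right)^{2} = \frac{1936}{441}$)
$-45509 - d{\left(-29 \right)} = -45509 - \frac{1936}{441} = - \frac{20071405}{441}$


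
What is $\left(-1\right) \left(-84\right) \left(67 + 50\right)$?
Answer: $9828$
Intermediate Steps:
$\left(-1\right) \left(-84\right) \left(67 + 50\right) = 84 \cdot 117 = 9828$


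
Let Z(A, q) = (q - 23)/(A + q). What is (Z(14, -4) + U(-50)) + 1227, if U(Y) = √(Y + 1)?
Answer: 12243/10 + 7*I ≈ 1224.3 + 7.0*I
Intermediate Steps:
U(Y) = √(1 + Y)
Z(A, q) = (-23 + q)/(A + q)
(Z(14, -4) + U(-50)) + 1227 = ((-23 - 4)/(14 - 4) + √(1 - 50)) + 1227 = (-27/10 + √(-49)) + 1227 = ((⅒)*(-27) + 7*I) + 1227 = (-27/10 + 7*I) + 1227 = 12243/10 + 7*I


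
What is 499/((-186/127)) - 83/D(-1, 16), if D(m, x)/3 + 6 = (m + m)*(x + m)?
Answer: -1138141/3348 ≈ -339.95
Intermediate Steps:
D(m, x) = -18 + 6*m*(m + x) (D(m, x) = -18 + 3*((m + m)*(x + m)) = -18 + 3*((2*m)*(m + x)) = -18 + 3*(2*m*(m + x)) = -18 + 6*m*(m + x))
499/((-186/127)) - 83/D(-1, 16) = 499/((-186/127)) - 83/(-18 + 6*(-1)² + 6*(-1)*16) = 499/((-186*1/127)) - 83/(-18 + 6*1 - 96) = 499/(-186/127) - 83/(-18 + 6 - 96) = 499*(-127/186) - 83/(-108) = -63373/186 - 83*(-1/108) = -63373/186 + 83/108 = -1138141/3348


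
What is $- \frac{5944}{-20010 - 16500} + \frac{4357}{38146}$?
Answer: $\frac{192906947}{696355230} \approx 0.27702$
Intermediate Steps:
$- \frac{5944}{-20010 - 16500} + \frac{4357}{38146} = - \frac{5944}{-20010 - 16500} + 4357 \cdot \frac{1}{38146} = - \frac{5944}{-36510} + \frac{4357}{38146} = \left(-5944\right) \left(- \frac{1}{36510}\right) + \frac{4357}{38146} = \frac{2972}{18255} + \frac{4357}{38146} = \frac{192906947}{696355230}$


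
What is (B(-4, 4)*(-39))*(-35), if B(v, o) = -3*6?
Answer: -24570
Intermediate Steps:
B(v, o) = -18
(B(-4, 4)*(-39))*(-35) = -18*(-39)*(-35) = 702*(-35) = -24570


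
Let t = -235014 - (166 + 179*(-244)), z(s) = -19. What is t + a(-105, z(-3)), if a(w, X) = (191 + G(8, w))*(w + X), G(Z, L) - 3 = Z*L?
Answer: -111400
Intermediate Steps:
G(Z, L) = 3 + L*Z (G(Z, L) = 3 + Z*L = 3 + L*Z)
a(w, X) = (194 + 8*w)*(X + w) (a(w, X) = (191 + (3 + w*8))*(w + X) = (191 + (3 + 8*w))*(X + w) = (194 + 8*w)*(X + w))
t = -191504 (t = -235014 - (166 - 43676) = -235014 - 1*(-43510) = -235014 + 43510 = -191504)
t + a(-105, z(-3)) = -191504 + (8*(-105)² + 194*(-19) + 194*(-105) + 8*(-19)*(-105)) = -191504 + (8*11025 - 3686 - 20370 + 15960) = -191504 + (88200 - 3686 - 20370 + 15960) = -191504 + 80104 = -111400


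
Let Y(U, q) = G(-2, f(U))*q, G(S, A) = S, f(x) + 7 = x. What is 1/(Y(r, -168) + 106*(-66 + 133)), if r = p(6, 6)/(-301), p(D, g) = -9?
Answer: 1/7438 ≈ 0.00013444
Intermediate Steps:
f(x) = -7 + x
r = 9/301 (r = -9/(-301) = -9*(-1/301) = 9/301 ≈ 0.029900)
Y(U, q) = -2*q
1/(Y(r, -168) + 106*(-66 + 133)) = 1/(-2*(-168) + 106*(-66 + 133)) = 1/(336 + 106*67) = 1/(336 + 7102) = 1/7438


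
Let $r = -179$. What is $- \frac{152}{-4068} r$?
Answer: $- \frac{6802}{1017} \approx -6.6883$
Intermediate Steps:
$- \frac{152}{-4068} r = - \frac{152}{-4068} \left(-179\right) = \left(-152\right) \left(- \frac{1}{4068}\right) \left(-179\right) = \frac{38}{1017} \left(-179\right) = - \frac{6802}{1017}$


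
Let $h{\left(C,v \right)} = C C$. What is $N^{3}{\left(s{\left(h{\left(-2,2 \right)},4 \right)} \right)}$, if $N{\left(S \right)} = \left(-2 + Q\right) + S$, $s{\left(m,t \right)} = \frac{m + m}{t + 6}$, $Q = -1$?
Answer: $- \frac{1331}{125} \approx -10.648$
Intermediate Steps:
$h{\left(C,v \right)} = C^{2}$
$s{\left(m,t \right)} = \frac{2 m}{6 + t}$
$N{\left(S \right)} = -3 + S$ ($N{\left(S \right)} = \left(-2 - 1\right) + S = -3 + S$)
$N^{3}{\left(s{\left(h{\left(-2,2 \right)},4 \right)} \right)} = \left(-3 + \frac{2 \left(-2\right)^{2}}{6 + 4}\right)^{3} = \left(-3 + 2 \cdot 4 \cdot \frac{1}{10}\right)^{3} = \left(-3 + \frac{4}{5}\right)^{3} = \left(- \frac{11}{5}\right)^{3} = - \frac{1331}{125}$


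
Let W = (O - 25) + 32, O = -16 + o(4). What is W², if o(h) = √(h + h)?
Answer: 89 - 36*√2 ≈ 38.088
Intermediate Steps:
o(h) = √2*√h (o(h) = √(2*h) = √2*√h)
O = -16 + 2*√2 (O = -16 + √2*√4 = -16 + √2*2 = -16 + 2*√2 ≈ -13.172)
W = -9 + 2*√2 (W = ((-16 + 2*√2) - 25) + 32 = (-41 + 2*√2) + 32 = -9 + 2*√2 ≈ -6.1716)
W² = (-9 + 2*√2)²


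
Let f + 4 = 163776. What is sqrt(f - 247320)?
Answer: 2*I*sqrt(20887) ≈ 289.05*I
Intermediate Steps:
f = 163772 (f = -4 + 163776 = 163772)
sqrt(f - 247320) = sqrt(163772 - 247320) = sqrt(-83548) = 2*I*sqrt(20887)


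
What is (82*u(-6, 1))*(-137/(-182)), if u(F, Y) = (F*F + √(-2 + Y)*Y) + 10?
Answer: 258382/91 + 5617*I/91 ≈ 2839.4 + 61.725*I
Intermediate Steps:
u(F, Y) = 10 + F² + Y*√(-2 + Y) (u(F, Y) = (F² + Y*√(-2 + Y)) + 10 = 10 + F² + Y*√(-2 + Y))
(82*u(-6, 1))*(-137/(-182)) = (82*(10 + (-6)² + 1*√(-2 + 1)))*(-137/(-182)) = (82*(10 + 36 + 1*√(-1)))*(-137*(-1/182)) = (82*(10 + 36 + 1*I))*(137/182) = (82*(10 + 36 + I))*(137/182) = (82*(46 + I))*(137/182) = (3772 + 82*I)*(137/182) = 258382/91 + 5617*I/91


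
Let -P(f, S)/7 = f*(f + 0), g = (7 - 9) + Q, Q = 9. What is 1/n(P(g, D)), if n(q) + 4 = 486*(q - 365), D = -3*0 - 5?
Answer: -1/344092 ≈ -2.9062e-6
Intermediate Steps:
D = -5 (D = 0 - 5 = -5)
g = 7 (g = (7 - 9) + 9 = -2 + 9 = 7)
P(f, S) = -7*f² (P(f, S) = -7*f*(f + 0) = -7*f*f = -7*f²)
n(q) = -177394 + 486*q (n(q) = -4 + 486*(q - 365) = -4 + 486*(-365 + q) = -4 + (-177390 + 486*q) = -177394 + 486*q)
1/n(P(g, D)) = 1/(-177394 + 486*(-7*7²)) = 1/(-177394 + 486*(-7*49)) = 1/(-177394 + 486*(-343)) = 1/(-177394 - 166698) = 1/(-344092) = -1/344092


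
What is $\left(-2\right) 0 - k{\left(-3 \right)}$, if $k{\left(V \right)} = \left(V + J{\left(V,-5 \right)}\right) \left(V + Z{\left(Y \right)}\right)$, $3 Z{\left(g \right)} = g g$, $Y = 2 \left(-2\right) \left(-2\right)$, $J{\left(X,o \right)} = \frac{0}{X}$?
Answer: $55$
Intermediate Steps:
$J{\left(X,o \right)} = 0$
$Y = 8$ ($Y = \left(-4\right) \left(-2\right) = 8$)
$Z{\left(g \right)} = \frac{g^{2}}{3}$ ($Z{\left(g \right)} = \frac{g g}{3} = \frac{g^{2}}{3}$)
$k{\left(V \right)} = V \left(\frac{64}{3} + V\right)$ ($k{\left(V \right)} = \left(V + 0\right) \left(V + \frac{8^{2}}{3}\right) = V \left(V + \frac{1}{3} \cdot 64\right) = V \left(V + \frac{64}{3}\right) = V \left(\frac{64}{3} + V\right)$)
$\left(-2\right) 0 - k{\left(-3 \right)} = \left(-2\right) 0 - \frac{1}{3} \left(-3\right) \left(64 + 3 \left(-3\right)\right) = 0 - \frac{1}{3} \left(-3\right) \left(64 - 9\right) = 0 - \frac{1}{3} \left(-3\right) 55 = 0 - -55 = 0 + 55 = 55$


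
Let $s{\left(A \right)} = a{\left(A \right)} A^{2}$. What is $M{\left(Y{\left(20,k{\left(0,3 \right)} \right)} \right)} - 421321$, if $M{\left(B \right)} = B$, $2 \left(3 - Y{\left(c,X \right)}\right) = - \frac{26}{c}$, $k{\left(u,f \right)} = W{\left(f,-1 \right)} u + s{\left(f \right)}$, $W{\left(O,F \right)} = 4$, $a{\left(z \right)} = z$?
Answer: $- \frac{8426347}{20} \approx -4.2132 \cdot 10^{5}$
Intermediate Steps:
$s{\left(A \right)} = A^{3}$ ($s{\left(A \right)} = A A^{2} = A^{3}$)
$k{\left(u,f \right)} = f^{3} + 4 u$ ($k{\left(u,f \right)} = 4 u + f^{3} = f^{3} + 4 u$)
$Y{\left(c,X \right)} = 3 + \frac{13}{c}$ ($Y{\left(c,X \right)} = 3 - \frac{\left(-26\right) \frac{1}{c}}{2} = 3 + \frac{13}{c}$)
$M{\left(Y{\left(20,k{\left(0,3 \right)} \right)} \right)} - 421321 = \left(3 + \frac{13}{20}\right) - 421321 = \frac{73}{20} - 421321 = - \frac{8426347}{20}$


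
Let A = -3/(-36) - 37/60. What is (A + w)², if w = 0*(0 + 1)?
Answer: 64/225 ≈ 0.28444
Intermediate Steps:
w = 0 (w = 0*1 = 0)
A = -8/15 (A = -3*(-1/36) - 37*1/60 = 1/12 - 37/60 = -8/15 ≈ -0.53333)
(A + w)² = (-8/15 + 0)² = (-8/15)² = 64/225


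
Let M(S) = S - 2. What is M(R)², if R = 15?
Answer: 169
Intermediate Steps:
M(S) = -2 + S
M(R)² = (-2 + 15)² = 13² = 169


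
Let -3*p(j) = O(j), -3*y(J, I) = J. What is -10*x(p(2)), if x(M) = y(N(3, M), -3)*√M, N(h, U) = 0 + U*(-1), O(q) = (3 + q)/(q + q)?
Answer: 25*I*√15/108 ≈ 0.89652*I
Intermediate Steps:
O(q) = (3 + q)/(2*q) (O(q) = (3 + q)/((2*q)) = (3 + q)*(1/(2*q)) = (3 + q)/(2*q))
N(h, U) = -U (N(h, U) = 0 - U = -U)
y(J, I) = -J/3
p(j) = -(3 + j)/(6*j)
x(M) = M^(3/2)/3 (x(M) = (-(-1)*M/3)*√M = (M/3)*√M = M^(3/2)/3)
-10*x(p(2)) = -10*((⅙)*(-3 - 1*2)/2)^(3/2)/3 = -10*((⅙)*(½)*(-3 - 2))^(3/2)/3 = -10*((⅙)*(½)*(-5))^(3/2)/3 = -10*(-5/12)^(3/2)/3 = -10*(-5*I*√15/72)/3 = -(-25)*I*√15/108 = 25*I*√15/108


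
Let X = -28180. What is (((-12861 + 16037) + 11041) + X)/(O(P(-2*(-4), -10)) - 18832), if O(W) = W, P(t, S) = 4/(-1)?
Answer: 13963/18836 ≈ 0.74129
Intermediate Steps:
P(t, S) = -4 (P(t, S) = 4*(-1) = -4)
(((-12861 + 16037) + 11041) + X)/(O(P(-2*(-4), -10)) - 18832) = (((-12861 + 16037) + 11041) - 28180)/(-4 - 18832) = ((3176 + 11041) - 28180)/(-18836) = (14217 - 28180)*(-1/18836) = -13963*(-1/18836) = 13963/18836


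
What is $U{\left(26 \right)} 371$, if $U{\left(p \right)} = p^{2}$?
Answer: $250796$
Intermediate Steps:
$U{\left(26 \right)} 371 = 26^{2} \cdot 371 = 676 \cdot 371 = 250796$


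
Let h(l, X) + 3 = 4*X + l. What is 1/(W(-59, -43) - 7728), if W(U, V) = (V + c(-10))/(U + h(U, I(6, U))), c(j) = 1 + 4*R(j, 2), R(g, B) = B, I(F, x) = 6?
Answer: -97/749582 ≈ -0.00012941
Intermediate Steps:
h(l, X) = -3 + l + 4*X (h(l, X) = -3 + (4*X + l) = -3 + (l + 4*X) = -3 + l + 4*X)
c(j) = 9 (c(j) = 1 + 4*2 = 1 + 8 = 9)
W(U, V) = (9 + V)/(21 + 2*U) (W(U, V) = (V + 9)/(U + (-3 + U + 4*6)) = (9 + V)/(U + (-3 + U + 24)) = (9 + V)/(U + (21 + U)) = (9 + V)/(21 + 2*U))
1/(W(-59, -43) - 7728) = 1/((9 - 43)/(21 + 2*(-59)) - 7728) = 1/(-34/(21 - 118) - 7728) = 1/(-34/(-97) - 7728) = 1/(-1/97*(-34) - 7728) = 1/(34/97 - 7728) = 1/(-749582/97) = -97/749582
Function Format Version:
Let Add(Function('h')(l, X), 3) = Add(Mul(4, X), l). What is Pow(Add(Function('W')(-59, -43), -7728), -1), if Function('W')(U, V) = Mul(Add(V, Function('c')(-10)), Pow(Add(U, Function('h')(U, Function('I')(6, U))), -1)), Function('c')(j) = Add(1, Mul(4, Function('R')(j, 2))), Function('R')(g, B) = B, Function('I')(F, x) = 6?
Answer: Rational(-97, 749582) ≈ -0.00012941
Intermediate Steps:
Function('h')(l, X) = Add(-3, l, Mul(4, X)) (Function('h')(l, X) = Add(-3, Add(Mul(4, X), l)) = Add(-3, Add(l, Mul(4, X))) = Add(-3, l, Mul(4, X)))
Function('c')(j) = 9 (Function('c')(j) = Add(1, Mul(4, 2)) = Add(1, 8) = 9)
Function('W')(U, V) = Mul(Pow(Add(21, Mul(2, U)), -1), Add(9, V)) (Function('W')(U, V) = Mul(Add(V, 9), Pow(Add(U, Add(-3, U, Mul(4, 6))), -1)) = Mul(Add(9, V), Pow(Add(U, Add(-3, U, 24)), -1)) = Mul(Add(9, V), Pow(Add(U, Add(21, U)), -1)) = Mul(Add(9, V), Pow(Add(21, Mul(2, U)), -1)) = Mul(Pow(Add(21, Mul(2, U)), -1), Add(9, V)))
Pow(Add(Function('W')(-59, -43), -7728), -1) = Pow(Add(Mul(Pow(Add(21, Mul(2, -59)), -1), Add(9, -43)), -7728), -1) = Pow(Add(Mul(Pow(Add(21, -118), -1), -34), -7728), -1) = Pow(Add(Mul(Pow(-97, -1), -34), -7728), -1) = Pow(Add(Mul(Rational(-1, 97), -34), -7728), -1) = Pow(Add(Rational(34, 97), -7728), -1) = Pow(Rational(-749582, 97), -1) = Rational(-97, 749582)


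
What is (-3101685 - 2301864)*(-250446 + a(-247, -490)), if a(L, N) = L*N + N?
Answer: 701953436394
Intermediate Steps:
a(L, N) = N + L*N
(-3101685 - 2301864)*(-250446 + a(-247, -490)) = (-3101685 - 2301864)*(-250446 - 490*(1 - 247)) = -5403549*(-250446 - 490*(-246)) = -5403549*(-250446 + 120540) = -5403549*(-129906) = 701953436394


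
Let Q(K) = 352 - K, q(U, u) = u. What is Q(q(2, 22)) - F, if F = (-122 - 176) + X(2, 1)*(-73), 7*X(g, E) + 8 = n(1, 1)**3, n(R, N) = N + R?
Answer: 628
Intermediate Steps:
X(g, E) = 0 (X(g, E) = -8/7 + (1 + 1)**3/7 = -8/7 + (1/7)*2**3 = -8/7 + (1/7)*8 = -8/7 + 8/7 = 0)
F = -298 (F = (-122 - 176) + 0*(-73) = -298 + 0 = -298)
Q(q(2, 22)) - F = (352 - 1*22) - 1*(-298) = (352 - 22) + 298 = 330 + 298 = 628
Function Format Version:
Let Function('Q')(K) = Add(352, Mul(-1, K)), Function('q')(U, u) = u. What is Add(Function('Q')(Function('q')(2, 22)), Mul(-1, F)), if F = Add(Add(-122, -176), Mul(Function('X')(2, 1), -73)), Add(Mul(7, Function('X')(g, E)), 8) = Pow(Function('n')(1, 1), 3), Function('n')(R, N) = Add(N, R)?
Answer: 628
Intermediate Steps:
Function('X')(g, E) = 0 (Function('X')(g, E) = Add(Rational(-8, 7), Mul(Rational(1, 7), Pow(Add(1, 1), 3))) = Add(Rational(-8, 7), Mul(Rational(1, 7), Pow(2, 3))) = Add(Rational(-8, 7), Mul(Rational(1, 7), 8)) = Add(Rational(-8, 7), Rational(8, 7)) = 0)
F = -298 (F = Add(Add(-122, -176), Mul(0, -73)) = Add(-298, 0) = -298)
Add(Function('Q')(Function('q')(2, 22)), Mul(-1, F)) = Add(Add(352, Mul(-1, 22)), Mul(-1, -298)) = Add(Add(352, -22), 298) = Add(330, 298) = 628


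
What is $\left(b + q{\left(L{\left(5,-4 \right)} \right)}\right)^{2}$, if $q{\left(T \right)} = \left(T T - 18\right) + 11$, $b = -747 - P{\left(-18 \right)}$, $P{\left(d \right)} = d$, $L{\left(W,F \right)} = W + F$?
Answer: $540225$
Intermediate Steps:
$L{\left(W,F \right)} = F + W$
$b = -729$ ($b = -747 - -18 = -747 + 18 = -729$)
$q{\left(T \right)} = -7 + T^{2}$ ($q{\left(T \right)} = \left(T^{2} - 18\right) + 11 = \left(-18 + T^{2}\right) + 11 = -7 + T^{2}$)
$\left(b + q{\left(L{\left(5,-4 \right)} \right)}\right)^{2} = \left(-729 - \left(7 - \left(-4 + 5\right)^{2}\right)\right)^{2} = \left(-729 - \left(7 - 1^{2}\right)\right)^{2} = \left(-729 + \left(-7 + 1\right)\right)^{2} = \left(-729 - 6\right)^{2} = \left(-735\right)^{2} = 540225$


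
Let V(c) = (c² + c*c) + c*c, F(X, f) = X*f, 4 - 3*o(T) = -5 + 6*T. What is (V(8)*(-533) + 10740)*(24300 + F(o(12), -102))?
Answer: -2421981432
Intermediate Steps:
o(T) = 3 - 2*T (o(T) = 4/3 - (-5 + 6*T)/3 = 4/3 + (5/3 - 2*T) = 3 - 2*T)
V(c) = 3*c² (V(c) = (c² + c²) + c² = 2*c² + c² = 3*c²)
(V(8)*(-533) + 10740)*(24300 + F(o(12), -102)) = ((3*8²)*(-533) + 10740)*(24300 + (3 - 2*12)*(-102)) = ((3*64)*(-533) + 10740)*(24300 + (3 - 24)*(-102)) = (192*(-533) + 10740)*(24300 - 21*(-102)) = (-102336 + 10740)*(24300 + 2142) = -91596*26442 = -2421981432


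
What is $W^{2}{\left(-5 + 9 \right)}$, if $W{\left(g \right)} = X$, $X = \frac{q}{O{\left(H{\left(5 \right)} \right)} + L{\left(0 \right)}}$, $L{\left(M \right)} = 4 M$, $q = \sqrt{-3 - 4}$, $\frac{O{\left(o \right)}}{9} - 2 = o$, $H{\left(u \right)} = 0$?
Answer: $- \frac{7}{324} \approx -0.021605$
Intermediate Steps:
$O{\left(o \right)} = 18 + 9 o$
$q = i \sqrt{7}$ ($q = \sqrt{-7} = i \sqrt{7} \approx 2.6458 i$)
$X = \frac{i \sqrt{7}}{18}$ ($X = \frac{i \sqrt{7}}{\left(18 + 9 \cdot 0\right) + 4 \cdot 0} = \frac{i \sqrt{7}}{\left(18 + 0\right) + 0} = \frac{i \sqrt{7}}{18 + 0} = \frac{i \sqrt{7}}{18} \approx 0.14699 i$)
$W{\left(g \right)} = \frac{i \sqrt{7}}{18}$
$W^{2}{\left(-5 + 9 \right)} = \left(\frac{i \sqrt{7}}{18}\right)^{2} = - \frac{7}{324}$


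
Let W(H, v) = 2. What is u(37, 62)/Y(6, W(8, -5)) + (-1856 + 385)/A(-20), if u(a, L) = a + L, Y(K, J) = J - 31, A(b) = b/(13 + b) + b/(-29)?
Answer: -8731057/20880 ≈ -418.15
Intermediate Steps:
A(b) = -b/29 + b/(13 + b) (A(b) = b/(13 + b) + b*(-1/29) = b/(13 + b) - b/29 = -b/29 + b/(13 + b))
Y(K, J) = -31 + J
u(a, L) = L + a
u(37, 62)/Y(6, W(8, -5)) + (-1856 + 385)/A(-20) = (62 + 37)/(-31 + 2) + (-1856 + 385)/(((1/29)*(-20)*(16 - 1*(-20))/(13 - 20))) = 99/(-29) - 1471*203/(20*(16 + 20)) = 99*(-1/29) - 1471/((1/29)*(-20)*(-⅐)*36) = -99/29 - 1471/720/203 = -99/29 - 1471*203/720 = -99/29 - 298613/720 = -8731057/20880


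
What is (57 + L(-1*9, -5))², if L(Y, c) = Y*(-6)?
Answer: 12321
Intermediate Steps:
L(Y, c) = -6*Y
(57 + L(-1*9, -5))² = (57 - (-6)*9)² = (57 - 6*(-9))² = (57 + 54)² = 111² = 12321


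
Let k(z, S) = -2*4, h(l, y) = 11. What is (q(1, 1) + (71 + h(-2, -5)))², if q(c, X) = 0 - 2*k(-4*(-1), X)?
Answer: 9604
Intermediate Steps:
k(z, S) = -8
q(c, X) = 16 (q(c, X) = 0 - 2*(-8) = 0 + 16 = 16)
(q(1, 1) + (71 + h(-2, -5)))² = (16 + (71 + 11))² = (16 + 82)² = 98² = 9604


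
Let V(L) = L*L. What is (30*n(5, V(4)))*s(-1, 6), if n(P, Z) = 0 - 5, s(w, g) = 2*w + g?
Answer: -600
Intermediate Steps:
V(L) = L**2
s(w, g) = g + 2*w
n(P, Z) = -5
(30*n(5, V(4)))*s(-1, 6) = (30*(-5))*(6 + 2*(-1)) = -150*(6 - 2) = -150*4 = -600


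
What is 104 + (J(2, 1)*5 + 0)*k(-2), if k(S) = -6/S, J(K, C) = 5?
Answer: 179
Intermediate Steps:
104 + (J(2, 1)*5 + 0)*k(-2) = 104 + (5*5 + 0)*(-6/(-2)) = 104 + (25 + 0)*(-6*(-1/2)) = 104 + 25*3 = 104 + 75 = 179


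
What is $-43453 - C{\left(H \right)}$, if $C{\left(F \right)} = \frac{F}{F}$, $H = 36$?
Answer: $-43454$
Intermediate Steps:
$C{\left(F \right)} = 1$
$-43453 - C{\left(H \right)} = -43453 - 1 = -43454$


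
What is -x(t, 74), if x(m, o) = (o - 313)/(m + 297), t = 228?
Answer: 239/525 ≈ 0.45524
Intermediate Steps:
x(m, o) = (-313 + o)/(297 + m)
-x(t, 74) = -(-313 + 74)/(297 + 228) = -(-239)/525 = -1*(-239/525) = 239/525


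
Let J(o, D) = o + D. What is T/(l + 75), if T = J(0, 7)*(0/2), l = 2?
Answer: 0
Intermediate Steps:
J(o, D) = D + o
T = 0 (T = (7 + 0)*(0/2) = 7*(0*(½)) = 7*0 = 0)
T/(l + 75) = 0/(2 + 75) = 0/77 = (1/77)*0 = 0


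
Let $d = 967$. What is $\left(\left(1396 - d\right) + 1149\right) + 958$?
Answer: $2536$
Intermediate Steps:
$\left(\left(1396 - d\right) + 1149\right) + 958 = \left(\left(1396 - 967\right) + 1149\right) + 958 = \left(429 + 1149\right) + 958 = 1578 + 958 = 2536$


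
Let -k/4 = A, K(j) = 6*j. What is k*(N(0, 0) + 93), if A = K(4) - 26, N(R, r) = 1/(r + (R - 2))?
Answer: 740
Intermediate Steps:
N(R, r) = 1/(-2 + R + r) (N(R, r) = 1/(r + (-2 + R)) = 1/(-2 + R + r))
A = -2 (A = 6*4 - 26 = 24 - 26 = -2)
k = 8 (k = -4*(-2) = 8)
k*(N(0, 0) + 93) = 8*(1/(-2 + 0 + 0) + 93) = 8*(1/(-2) + 93) = 8*(-½ + 93) = 8*(185/2) = 740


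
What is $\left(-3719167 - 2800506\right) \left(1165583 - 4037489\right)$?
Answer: $18723888006738$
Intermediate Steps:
$\left(-3719167 - 2800506\right) \left(1165583 - 4037489\right) = \left(-6519673\right) \left(-2871906\right) = 18723888006738$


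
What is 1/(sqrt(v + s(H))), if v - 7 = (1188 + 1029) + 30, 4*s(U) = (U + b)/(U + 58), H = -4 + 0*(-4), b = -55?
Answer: 6*sqrt(2920830)/486805 ≈ 0.021064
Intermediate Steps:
H = -4 (H = -4 + 0 = -4)
s(U) = (-55 + U)/(4*(58 + U)) (s(U) = ((U - 55)/(U + 58))/4 = ((-55 + U)/(58 + U))/4 = (-55 + U)/(4*(58 + U)))
v = 2254 (v = 7 + ((1188 + 1029) + 30) = 7 + (2217 + 30) = 7 + 2247 = 2254)
1/(sqrt(v + s(H))) = 1/(sqrt(2254 + (-55 - 4)/(4*(58 - 4)))) = 1/(sqrt(2254 + (1/4)*(-59)/54)) = 1/(sqrt(2254 + (1/4)*(1/54)*(-59))) = 1/(sqrt(2254 - 59/216)) = 1/(sqrt(486805/216)) = 1/(sqrt(2920830)/36) = 6*sqrt(2920830)/486805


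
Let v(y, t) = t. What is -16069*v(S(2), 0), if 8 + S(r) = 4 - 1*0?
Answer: 0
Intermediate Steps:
S(r) = -4 (S(r) = -8 + (4 - 1*0) = -8 + (4 + 0) = -8 + 4 = -4)
-16069*v(S(2), 0) = -16069*0 = 0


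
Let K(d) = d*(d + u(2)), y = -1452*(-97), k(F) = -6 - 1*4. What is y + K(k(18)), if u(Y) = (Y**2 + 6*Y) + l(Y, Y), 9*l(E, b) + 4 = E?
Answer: 1267076/9 ≈ 1.4079e+5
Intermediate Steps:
k(F) = -10 (k(F) = -6 - 4 = -10)
y = 140844
l(E, b) = -4/9 + E/9
u(Y) = -4/9 + Y**2 + 55*Y/9 (u(Y) = (Y**2 + 6*Y) + (-4/9 + Y/9) = -4/9 + Y**2 + 55*Y/9)
K(d) = d*(142/9 + d) (K(d) = d*(d + (-4/9 + 2**2 + (55/9)*2)) = d*(d + (-4/9 + 4 + 110/9)) = d*(d + 142/9) = d*(142/9 + d))
y + K(k(18)) = 140844 + (1/9)*(-10)*(142 + 9*(-10)) = 140844 + (1/9)*(-10)*(142 - 90) = 140844 + (1/9)*(-10)*52 = 140844 - 520/9 = 1267076/9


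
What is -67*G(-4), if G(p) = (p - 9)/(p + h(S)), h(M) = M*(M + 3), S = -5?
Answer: 871/6 ≈ 145.17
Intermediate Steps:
h(M) = M*(3 + M)
G(p) = (-9 + p)/(10 + p) (G(p) = (p - 9)/(p - 5*(3 - 5)) = (-9 + p)/(p - 5*(-2)) = (-9 + p)/(p + 10) = (-9 + p)/(10 + p))
-67*G(-4) = -67*(-9 - 4)/(10 - 4) = -67*(-13)/6 = -67*(-13/6) = 871/6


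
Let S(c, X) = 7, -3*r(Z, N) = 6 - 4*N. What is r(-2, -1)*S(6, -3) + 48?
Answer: 74/3 ≈ 24.667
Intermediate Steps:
r(Z, N) = -2 + 4*N/3 (r(Z, N) = -(6 - 4*N)/3 = -2 + 4*N/3)
r(-2, -1)*S(6, -3) + 48 = (-2 + (4/3)*(-1))*7 + 48 = (-2 - 4/3)*7 + 48 = -10/3*7 + 48 = -70/3 + 48 = 74/3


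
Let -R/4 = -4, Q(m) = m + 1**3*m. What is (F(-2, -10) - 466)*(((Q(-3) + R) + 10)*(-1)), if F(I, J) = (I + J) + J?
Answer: 9760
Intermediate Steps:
F(I, J) = I + 2*J
Q(m) = 2*m (Q(m) = m + 1*m = m + m = 2*m)
R = 16 (R = -4*(-4) = 16)
(F(-2, -10) - 466)*(((Q(-3) + R) + 10)*(-1)) = ((-2 + 2*(-10)) - 466)*(((2*(-3) + 16) + 10)*(-1)) = ((-2 - 20) - 466)*(((-6 + 16) + 10)*(-1)) = (-22 - 466)*((10 + 10)*(-1)) = -9760*(-1) = -488*(-20) = 9760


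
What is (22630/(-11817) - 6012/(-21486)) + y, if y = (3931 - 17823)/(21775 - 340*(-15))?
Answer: -2447543294384/1137260694375 ≈ -2.1521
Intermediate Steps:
y = -13892/26875 (y = -13892/(21775 + 5100) = -13892/26875 ≈ -0.51691)
(22630/(-11817) - 6012/(-21486)) + y = (22630/(-11817) - 6012/(-21486)) - 13892/26875 = (22630*(-1/11817) - 6012*(-1/21486)) - 13892/26875 = (-22630/11817 + 1002/3581) - 13892/26875 = -69197396/42316677 - 13892/26875 = -2447543294384/1137260694375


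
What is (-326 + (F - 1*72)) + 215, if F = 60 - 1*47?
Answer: -170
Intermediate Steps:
F = 13 (F = 60 - 47 = 13)
(-326 + (F - 1*72)) + 215 = (-326 + (13 - 1*72)) + 215 = (-326 + (13 - 72)) + 215 = (-326 - 59) + 215 = -385 + 215 = -170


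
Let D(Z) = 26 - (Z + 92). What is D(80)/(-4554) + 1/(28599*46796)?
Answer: 32565758323/1015783972236 ≈ 0.032060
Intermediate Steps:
D(Z) = -66 - Z (D(Z) = 26 - (92 + Z) = 26 + (-92 - Z) = -66 - Z)
D(80)/(-4554) + 1/(28599*46796) = (-66 - 1*80)/(-4554) + 1/(28599*46796) = (-66 - 80)*(-1/4554) + (1/28599)*(1/46796) = -146*(-1/4554) + 1/1338318804 = 73/2277 + 1/1338318804 = 32565758323/1015783972236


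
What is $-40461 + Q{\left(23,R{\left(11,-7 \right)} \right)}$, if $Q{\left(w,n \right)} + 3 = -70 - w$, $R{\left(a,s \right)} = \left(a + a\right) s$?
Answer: $-40557$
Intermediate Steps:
$R{\left(a,s \right)} = 2 a s$
$Q{\left(w,n \right)} = -73 - w$ ($Q{\left(w,n \right)} = -3 - \left(70 + w\right) = -73 - w$)
$-40461 + Q{\left(23,R{\left(11,-7 \right)} \right)} = -40461 - 96 = -40557$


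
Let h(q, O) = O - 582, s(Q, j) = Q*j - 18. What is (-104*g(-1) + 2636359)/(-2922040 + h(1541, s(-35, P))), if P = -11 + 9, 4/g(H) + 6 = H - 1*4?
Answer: -5800073/6429654 ≈ -0.90208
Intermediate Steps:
g(H) = 4/(-10 + H) (g(H) = 4/(-6 + (H - 1*4)) = 4/(-6 + (H - 4)) = 4/(-6 + (-4 + H)) = 4/(-10 + H))
P = -2
s(Q, j) = -18 + Q*j
h(q, O) = -582 + O
(-104*g(-1) + 2636359)/(-2922040 + h(1541, s(-35, P))) = (-416/(-10 - 1) + 2636359)/(-2922040 + (-582 + (-18 - 35*(-2)))) = (-416/(-11) + 2636359)/(-2922040 + (-582 + (-18 + 70))) = (-416*(-1)/11 + 2636359)/(-2922040 + (-582 + 52)) = (-104*(-4/11) + 2636359)/(-2922040 - 530) = (416/11 + 2636359)/(-2922570) = (29000365/11)*(-1/2922570) = -5800073/6429654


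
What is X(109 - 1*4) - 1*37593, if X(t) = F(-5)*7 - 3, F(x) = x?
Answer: -37631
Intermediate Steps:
X(t) = -38 (X(t) = -5*7 - 3 = -35 - 3 = -38)
X(109 - 1*4) - 1*37593 = -38 - 1*37593 = -38 - 37593 = -37631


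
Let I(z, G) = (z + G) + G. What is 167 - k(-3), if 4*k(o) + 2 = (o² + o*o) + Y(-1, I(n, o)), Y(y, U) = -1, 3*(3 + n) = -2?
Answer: 653/4 ≈ 163.25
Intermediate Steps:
n = -11/3 (n = -3 + (⅓)*(-2) = -3 - ⅔ = -11/3 ≈ -3.6667)
I(z, G) = z + 2*G (I(z, G) = (G + z) + G = z + 2*G)
k(o) = -¾ + o²/2 (k(o) = -½ + ((o² + o*o) - 1)/4 = -½ + ((o² + o²) - 1)/4 = -½ + (2*o² - 1)/4 = -½ + (-1 + 2*o²)/4 = -½ + (-¼ + o²/2) = -¾ + o²/2)
167 - k(-3) = 167 - (-¾ + (½)*(-3)²) = 167 - (-¾ + (½)*9) = 167 - (-¾ + 9/2) = 167 - 1*15/4 = 167 - 15/4 = 653/4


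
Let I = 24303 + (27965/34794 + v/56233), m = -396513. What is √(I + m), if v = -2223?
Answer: I*√158320029130946113957586/652190334 ≈ 610.09*I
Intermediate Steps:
I = 47552040270389/1956571002 (I = 24303 + (27965/34794 - 2223/56233) = 24303 + 1495208783/1956571002 = 47552040270389/1956571002 ≈ 24304.)
√(I + m) = √(47552040270389/1956571002 - 396513) = √(-728253797445637/1956571002) = I*√158320029130946113957586/652190334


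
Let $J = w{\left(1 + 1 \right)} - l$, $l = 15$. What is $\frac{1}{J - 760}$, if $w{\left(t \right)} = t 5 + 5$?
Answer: $- \frac{1}{760} \approx -0.0013158$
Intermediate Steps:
$w{\left(t \right)} = 5 + 5 t$ ($w{\left(t \right)} = 5 t + 5 = 5 + 5 t$)
$J = 0$ ($J = \left(5 + 5 \left(1 + 1\right)\right) - 15 = \left(5 + 5 \cdot 2\right) - 15 = \left(5 + 10\right) - 15 = 15 - 15 = 0$)
$\frac{1}{J - 760} = \frac{1}{0 - 760} = \frac{1}{-760} = - \frac{1}{760}$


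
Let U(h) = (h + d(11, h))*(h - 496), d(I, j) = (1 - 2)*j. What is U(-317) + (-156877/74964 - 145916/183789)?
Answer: -13256904659/4592519532 ≈ -2.8866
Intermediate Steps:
d(I, j) = -j
U(h) = 0 (U(h) = (h - h)*(h - 496) = 0*(-496 + h) = 0)
U(-317) + (-156877/74964 - 145916/183789) = 0 + (-156877/74964 - 145916/183789) = 0 - 13256904659/4592519532 = -13256904659/4592519532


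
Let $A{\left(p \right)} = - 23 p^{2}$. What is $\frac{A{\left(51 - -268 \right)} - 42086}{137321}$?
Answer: $- \frac{2382589}{137321} \approx -17.35$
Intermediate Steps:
$\frac{A{\left(51 - -268 \right)} - 42086}{137321} = \frac{- 23 \left(51 - -268\right)^{2} - 42086}{137321} = \left(- 23 \left(51 + 268\right)^{2} - 42086\right) \frac{1}{137321} = \left(- 23 \cdot 319^{2} - 42086\right) \frac{1}{137321} = \left(\left(-23\right) 101761 - 42086\right) \frac{1}{137321} = \left(-2340503 - 42086\right) \frac{1}{137321} = \left(-2382589\right) \frac{1}{137321} = - \frac{2382589}{137321}$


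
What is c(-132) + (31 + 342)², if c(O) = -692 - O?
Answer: 138569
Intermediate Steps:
c(-132) + (31 + 342)² = (-692 - 1*(-132)) + (31 + 342)² = (-692 + 132) + 373² = -560 + 139129 = 138569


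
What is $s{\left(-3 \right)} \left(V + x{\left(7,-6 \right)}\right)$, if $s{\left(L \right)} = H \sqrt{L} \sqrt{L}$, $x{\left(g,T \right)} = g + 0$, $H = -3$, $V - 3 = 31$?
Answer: $369$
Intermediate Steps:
$V = 34$ ($V = 3 + 31 = 34$)
$x{\left(g,T \right)} = g$
$s{\left(L \right)} = - 3 L$ ($s{\left(L \right)} = - 3 \sqrt{L} \sqrt{L} = - 3 L$)
$s{\left(-3 \right)} \left(V + x{\left(7,-6 \right)}\right) = \left(-3\right) \left(-3\right) \left(34 + 7\right) = 9 \cdot 41 = 369$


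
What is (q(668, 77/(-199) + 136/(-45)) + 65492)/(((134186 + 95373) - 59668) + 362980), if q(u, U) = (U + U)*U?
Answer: 5253800140982/42732004553775 ≈ 0.12295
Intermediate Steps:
q(u, U) = 2*U² (q(u, U) = (2*U)*U = 2*U²)
(q(668, 77/(-199) + 136/(-45)) + 65492)/(((134186 + 95373) - 59668) + 362980) = (2*(77/(-199) + 136/(-45))² + 65492)/(((134186 + 95373) - 59668) + 362980) = (2*(77*(-1/199) + 136*(-1/45))² + 65492)/((229559 - 59668) + 362980) = (2*(-77/199 - 136/45)² + 65492)/(169891 + 362980) = (2*(-30529/8955)² + 65492)/532871 = (2*(932019841/80192025) + 65492)*(1/532871) = (1864039682/80192025 + 65492)*(1/532871) = (5253800140982/80192025)*(1/532871) = 5253800140982/42732004553775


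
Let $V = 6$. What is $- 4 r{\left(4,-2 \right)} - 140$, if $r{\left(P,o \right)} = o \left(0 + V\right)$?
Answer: $-92$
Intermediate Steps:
$r{\left(P,o \right)} = 6 o$ ($r{\left(P,o \right)} = o \left(0 + 6\right) = o 6 = 6 o$)
$- 4 r{\left(4,-2 \right)} - 140 = - 4 \cdot 6 \left(-2\right) - 140 = \left(-4\right) \left(-12\right) - 140 = 48 - 140 = -92$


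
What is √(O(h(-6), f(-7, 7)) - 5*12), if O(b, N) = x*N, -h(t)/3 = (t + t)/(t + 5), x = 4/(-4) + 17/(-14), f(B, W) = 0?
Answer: 2*I*√15 ≈ 7.746*I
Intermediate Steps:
x = -31/14 (x = 4*(-¼) + 17*(-1/14) = -1 - 17/14 = -31/14 ≈ -2.2143)
h(t) = -6*t/(5 + t) (h(t) = -3*(t + t)/(t + 5) = -3*2*t/(5 + t) = -6*t/(5 + t))
O(b, N) = -31*N/14
√(O(h(-6), f(-7, 7)) - 5*12) = √(-31/14*0 - 5*12) = √(0 - 60) = √(-60) = 2*I*√15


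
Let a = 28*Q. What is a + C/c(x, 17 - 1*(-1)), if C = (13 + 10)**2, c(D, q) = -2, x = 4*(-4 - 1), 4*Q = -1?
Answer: -543/2 ≈ -271.50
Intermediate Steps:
Q = -1/4 (Q = (1/4)*(-1) = -1/4 ≈ -0.25000)
x = -20 (x = 4*(-5) = -20)
a = -7 (a = 28*(-1/4) = -7)
C = 529 (C = 23**2 = 529)
a + C/c(x, 17 - 1*(-1)) = -7 + 529/(-2) = -7 + 529*(-1/2) = -7 - 529/2 = -543/2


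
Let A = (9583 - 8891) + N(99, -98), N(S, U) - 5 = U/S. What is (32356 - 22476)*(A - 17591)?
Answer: -16525327520/99 ≈ -1.6692e+8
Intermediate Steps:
N(S, U) = 5 + U/S
A = 68905/99 (A = (9583 - 8891) + (5 - 98/99) = 692 + (5 - 98*1/99) = 692 + (5 - 98/99) = 692 + 397/99 = 68905/99 ≈ 696.01)
(32356 - 22476)*(A - 17591) = (32356 - 22476)*(68905/99 - 17591) = 9880*(-1672604/99) = -16525327520/99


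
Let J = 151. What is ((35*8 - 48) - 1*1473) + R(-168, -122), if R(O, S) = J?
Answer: -1090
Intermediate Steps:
R(O, S) = 151
((35*8 - 48) - 1*1473) + R(-168, -122) = ((35*8 - 48) - 1*1473) + 151 = ((280 - 48) - 1473) + 151 = (232 - 1473) + 151 = -1241 + 151 = -1090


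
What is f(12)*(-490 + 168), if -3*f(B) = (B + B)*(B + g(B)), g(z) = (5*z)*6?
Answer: 958272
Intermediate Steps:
g(z) = 30*z
f(B) = -62*B²/3 (f(B) = -(B + B)*(B + 30*B)/3 = -2*B*31*B/3 = -62*B²/3)
f(12)*(-490 + 168) = (-62/3*12²)*(-490 + 168) = -62/3*144*(-322) = -2976*(-322) = 958272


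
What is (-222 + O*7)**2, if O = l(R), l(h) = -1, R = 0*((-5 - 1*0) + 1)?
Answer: 52441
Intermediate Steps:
R = 0 (R = 0*((-5 + 0) + 1) = 0*(-5 + 1) = 0*(-4) = 0)
O = -1
(-222 + O*7)**2 = (-222 - 1*7)**2 = (-222 - 7)**2 = (-229)**2 = 52441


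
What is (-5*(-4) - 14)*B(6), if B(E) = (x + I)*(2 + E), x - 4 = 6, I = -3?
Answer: 336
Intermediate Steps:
x = 10 (x = 4 + 6 = 10)
B(E) = 14 + 7*E (B(E) = (10 - 3)*(2 + E) = 7*(2 + E) = 14 + 7*E)
(-5*(-4) - 14)*B(6) = (-5*(-4) - 14)*(14 + 7*6) = (20 - 14)*(14 + 42) = 6*56 = 336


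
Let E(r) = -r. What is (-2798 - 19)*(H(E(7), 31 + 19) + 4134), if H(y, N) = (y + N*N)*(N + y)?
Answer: -313625061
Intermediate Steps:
H(y, N) = (N + y)*(y + N²) (H(y, N) = (y + N²)*(N + y) = (N + y)*(y + N²))
(-2798 - 19)*(H(E(7), 31 + 19) + 4134) = (-2798 - 19)*(((31 + 19)³ + (-1*7)² + (31 + 19)*(-1*7) + (-1*7)*(31 + 19)²) + 4134) = -2817*((50³ + (-7)² + 50*(-7) - 7*50²) + 4134) = -2817*((125000 + 49 - 350 - 7*2500) + 4134) = -2817*((125000 + 49 - 350 - 17500) + 4134) = -2817*(107199 + 4134) = -2817*111333 = -313625061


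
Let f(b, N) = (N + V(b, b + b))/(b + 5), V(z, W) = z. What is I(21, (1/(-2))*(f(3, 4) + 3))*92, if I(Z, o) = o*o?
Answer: 22103/64 ≈ 345.36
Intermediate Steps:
f(b, N) = (N + b)/(5 + b) (f(b, N) = (N + b)/(b + 5) = (N + b)/(5 + b))
I(Z, o) = o²
I(21, (1/(-2))*(f(3, 4) + 3))*92 = ((1/(-2))*((4 + 3)/(5 + 3) + 3))²*92 = ((1*(-½))*(7/8 + 3))²*92 = (-((⅛)*7 + 3)/2)²*92 = (-(7/8 + 3)/2)²*92 = (-½*31/8)²*92 = (-31/16)²*92 = (961/256)*92 = 22103/64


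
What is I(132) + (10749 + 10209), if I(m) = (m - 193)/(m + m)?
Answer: 5532851/264 ≈ 20958.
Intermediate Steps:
I(m) = (-193 + m)/(2*m) (I(m) = (-193 + m)/((2*m)) = (-193 + m)*(1/(2*m)) = (-193 + m)/(2*m))
I(132) + (10749 + 10209) = (1/2)*(-193 + 132)/132 + (10749 + 10209) = (1/2)*(1/132)*(-61) + 20958 = -61/264 + 20958 = 5532851/264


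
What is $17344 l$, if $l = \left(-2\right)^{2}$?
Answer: $69376$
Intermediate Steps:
$l = 4$
$17344 l = 17344 \cdot 4 = 69376$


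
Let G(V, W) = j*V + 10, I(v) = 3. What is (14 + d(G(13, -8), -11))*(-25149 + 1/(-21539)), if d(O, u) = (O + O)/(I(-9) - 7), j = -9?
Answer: -36563691060/21539 ≈ -1.6976e+6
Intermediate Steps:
G(V, W) = 10 - 9*V (G(V, W) = -9*V + 10 = 10 - 9*V)
d(O, u) = -O/2 (d(O, u) = (O + O)/(3 - 7) = (2*O)/(-4) = (2*O)*(-1/4) = -O/2)
(14 + d(G(13, -8), -11))*(-25149 + 1/(-21539)) = (14 - (10 - 9*13)/2)*(-25149 + 1/(-21539)) = (14 - (10 - 117)/2)*(-25149 - 1/21539) = (14 - 1/2*(-107))*(-541684312/21539) = (14 + 107/2)*(-541684312/21539) = (135/2)*(-541684312/21539) = -36563691060/21539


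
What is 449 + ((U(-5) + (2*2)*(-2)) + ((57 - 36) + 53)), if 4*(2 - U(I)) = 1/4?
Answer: 8271/16 ≈ 516.94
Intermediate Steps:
U(I) = 31/16 (U(I) = 2 - ¼/4 = 2 - ¼*¼ = 2 - 1/16 = 31/16)
449 + ((U(-5) + (2*2)*(-2)) + ((57 - 36) + 53)) = 449 + ((31/16 + (2*2)*(-2)) + ((57 - 36) + 53)) = 449 + ((31/16 + 4*(-2)) + (21 + 53)) = 449 + ((31/16 - 8) + 74) = 449 + (-97/16 + 74) = 449 + 1087/16 = 8271/16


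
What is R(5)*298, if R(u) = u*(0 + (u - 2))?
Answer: 4470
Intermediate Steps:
R(u) = u*(-2 + u) (R(u) = u*(0 + (-2 + u)) = u*(-2 + u))
R(5)*298 = (5*(-2 + 5))*298 = (5*3)*298 = 15*298 = 4470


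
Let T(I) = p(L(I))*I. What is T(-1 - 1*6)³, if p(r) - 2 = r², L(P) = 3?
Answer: -456533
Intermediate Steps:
p(r) = 2 + r²
T(I) = 11*I (T(I) = (2 + 3²)*I = (2 + 9)*I = 11*I)
T(-1 - 1*6)³ = (11*(-1 - 1*6))³ = (11*(-1 - 6))³ = (11*(-7))³ = (-77)³ = -456533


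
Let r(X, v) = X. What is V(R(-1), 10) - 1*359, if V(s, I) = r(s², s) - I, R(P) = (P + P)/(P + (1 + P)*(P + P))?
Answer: -365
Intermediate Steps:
R(P) = 2*P/(P + 2*P*(1 + P)) (R(P) = (2*P)/(P + (1 + P)*(2*P)) = (2*P)/(P + 2*P*(1 + P)) = 2*P/(P + 2*P*(1 + P)))
V(s, I) = s² - I
V(R(-1), 10) - 1*359 = ((2/(3 + 2*(-1)))² - 1*10) - 1*359 = ((2/(3 - 2))² - 10) - 359 = ((2/1)² - 10) - 359 = ((2*1)² - 10) - 359 = (2² - 10) - 359 = (4 - 10) - 359 = -6 - 359 = -365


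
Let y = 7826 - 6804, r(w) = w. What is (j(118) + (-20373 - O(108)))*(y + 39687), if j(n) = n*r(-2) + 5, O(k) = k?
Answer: -843164808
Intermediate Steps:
j(n) = 5 - 2*n (j(n) = n*(-2) + 5 = -2*n + 5 = 5 - 2*n)
y = 1022
(j(118) + (-20373 - O(108)))*(y + 39687) = ((5 - 2*118) + (-20373 - 1*108))*(1022 + 39687) = ((5 - 236) + (-20373 - 108))*40709 = (-231 - 20481)*40709 = -20712*40709 = -843164808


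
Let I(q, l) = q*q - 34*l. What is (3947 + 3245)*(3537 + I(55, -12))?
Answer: 50128240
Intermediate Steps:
I(q, l) = q² - 34*l
(3947 + 3245)*(3537 + I(55, -12)) = (3947 + 3245)*(3537 + (55² - 34*(-12))) = 7192*(3537 + (3025 + 408)) = 7192*(3537 + 3433) = 7192*6970 = 50128240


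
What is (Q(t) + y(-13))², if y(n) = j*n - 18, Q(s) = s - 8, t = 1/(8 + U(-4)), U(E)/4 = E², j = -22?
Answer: 350475841/5184 ≈ 67607.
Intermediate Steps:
U(E) = 4*E²
t = 1/72 (t = 1/(8 + 4*(-4)²) = 1/(8 + 4*16) = 1/(8 + 64) = 1/72 ≈ 0.013889)
Q(s) = -8 + s
y(n) = -18 - 22*n (y(n) = -22*n - 18 = -18 - 22*n)
(Q(t) + y(-13))² = ((-8 + 1/72) + (-18 - 22*(-13)))² = (-575/72 + (-18 + 286))² = (-575/72 + 268)² = (18721/72)² = 350475841/5184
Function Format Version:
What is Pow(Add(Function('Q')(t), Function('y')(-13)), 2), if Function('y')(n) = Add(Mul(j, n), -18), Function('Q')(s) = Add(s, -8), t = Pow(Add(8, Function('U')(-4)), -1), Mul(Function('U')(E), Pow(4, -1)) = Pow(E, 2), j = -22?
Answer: Rational(350475841, 5184) ≈ 67607.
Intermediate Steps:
Function('U')(E) = Mul(4, Pow(E, 2))
t = Rational(1, 72) (t = Pow(Add(8, Mul(4, Pow(-4, 2))), -1) = Pow(Add(8, Mul(4, 16)), -1) = Pow(Add(8, 64), -1) = Pow(72, -1) = Rational(1, 72) ≈ 0.013889)
Function('Q')(s) = Add(-8, s)
Function('y')(n) = Add(-18, Mul(-22, n)) (Function('y')(n) = Add(Mul(-22, n), -18) = Add(-18, Mul(-22, n)))
Pow(Add(Function('Q')(t), Function('y')(-13)), 2) = Pow(Add(Add(-8, Rational(1, 72)), Add(-18, Mul(-22, -13))), 2) = Pow(Add(Rational(-575, 72), Add(-18, 286)), 2) = Pow(Add(Rational(-575, 72), 268), 2) = Pow(Rational(18721, 72), 2) = Rational(350475841, 5184)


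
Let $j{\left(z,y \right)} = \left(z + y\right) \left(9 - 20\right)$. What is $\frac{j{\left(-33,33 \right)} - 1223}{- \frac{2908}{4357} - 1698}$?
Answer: $\frac{5328611}{7401094} \approx 0.71998$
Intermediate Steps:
$j{\left(z,y \right)} = - 11 y - 11 z$ ($j{\left(z,y \right)} = \left(y + z\right) \left(-11\right) = - 11 y - 11 z$)
$\frac{j{\left(-33,33 \right)} - 1223}{- \frac{2908}{4357} - 1698} = \frac{\left(\left(-11\right) 33 - -363\right) - 1223}{- \frac{2908}{4357} - 1698} = \frac{\left(-363 + 363\right) - 1223}{\left(-2908\right) \frac{1}{4357} - 1698} = \frac{0 - 1223}{- \frac{2908}{4357} - 1698} = - \frac{1223}{- \frac{7401094}{4357}} = \left(-1223\right) \left(- \frac{4357}{7401094}\right) = \frac{5328611}{7401094}$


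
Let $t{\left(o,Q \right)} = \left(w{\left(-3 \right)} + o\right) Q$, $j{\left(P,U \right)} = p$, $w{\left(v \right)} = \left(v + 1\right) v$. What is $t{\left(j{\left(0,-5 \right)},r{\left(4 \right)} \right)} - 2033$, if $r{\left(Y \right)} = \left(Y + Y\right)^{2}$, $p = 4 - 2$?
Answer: $-1521$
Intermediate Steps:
$w{\left(v \right)} = v \left(1 + v\right)$ ($w{\left(v \right)} = \left(1 + v\right) v = v \left(1 + v\right)$)
$p = 2$ ($p = 4 - 2 = 2$)
$j{\left(P,U \right)} = 2$
$r{\left(Y \right)} = 4 Y^{2}$ ($r{\left(Y \right)} = \left(2 Y\right)^{2} = 4 Y^{2}$)
$t{\left(o,Q \right)} = Q \left(6 + o\right)$ ($t{\left(o,Q \right)} = \left(- 3 \left(1 - 3\right) + o\right) Q = \left(\left(-3\right) \left(-2\right) + o\right) Q = \left(6 + o\right) Q = Q \left(6 + o\right)$)
$t{\left(j{\left(0,-5 \right)},r{\left(4 \right)} \right)} - 2033 = 4 \cdot 4^{2} \left(6 + 2\right) - 2033 = 4 \cdot 16 \cdot 8 - 2033 = 64 \cdot 8 - 2033 = 512 - 2033 = -1521$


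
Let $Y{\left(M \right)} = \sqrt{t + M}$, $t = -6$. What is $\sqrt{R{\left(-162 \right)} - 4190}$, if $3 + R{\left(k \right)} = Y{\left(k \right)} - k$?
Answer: $\sqrt{-4031 + 2 i \sqrt{42}} \approx 0.1021 + 63.49 i$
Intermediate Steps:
$Y{\left(M \right)} = \sqrt{-6 + M}$
$R{\left(k \right)} = -3 + \sqrt{-6 + k} - k$ ($R{\left(k \right)} = -3 - \left(k - \sqrt{-6 + k}\right) = -3 + \sqrt{-6 + k} - k$)
$\sqrt{R{\left(-162 \right)} - 4190} = \sqrt{\left(-3 + \sqrt{-6 - 162} - -162\right) - 4190} = \sqrt{\left(-3 + \sqrt{-168} + 162\right) - 4190} = \sqrt{\left(-3 + 2 i \sqrt{42} + 162\right) - 4190} = \sqrt{\left(159 + 2 i \sqrt{42}\right) - 4190} = \sqrt{-4031 + 2 i \sqrt{42}}$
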